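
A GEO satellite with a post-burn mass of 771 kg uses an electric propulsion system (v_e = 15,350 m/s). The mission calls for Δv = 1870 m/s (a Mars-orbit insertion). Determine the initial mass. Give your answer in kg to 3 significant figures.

initial mass ≈ 871 kg

Using Δv = v_e ln(m₀/m_f): m₀/m_f = exp(Δv / v_e) = exp(1870 / 15350.0) = exp(0.1218) = 1.1296.
m₀ = m_f × 1.1296 = 771 × 1.1296 = 870.922 kg.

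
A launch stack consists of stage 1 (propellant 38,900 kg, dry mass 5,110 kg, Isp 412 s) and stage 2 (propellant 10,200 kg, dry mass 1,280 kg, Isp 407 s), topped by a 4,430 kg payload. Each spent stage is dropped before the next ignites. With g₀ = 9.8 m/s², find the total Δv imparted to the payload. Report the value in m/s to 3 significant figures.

Ignition mass of stage 1 = 38,900+5,110 + 10,200+1,280 + 4,430 = 59,920 kg.
Stage 1: m₀ = 59,920 kg, m_f = 59,920 − 38,900 = 21,020 kg; Δv = 412×9.8×ln(2.851) = 4037.6×1.0475 ≈ 4230 m/s.
Stage 2: m₀ = 15,910 kg, m_f = 15,910 − 10,200 = 5,710 kg; Δv = 407×9.8×ln(2.786) = 3988.6×1.0247 ≈ 4087 m/s.
Total Δv = 4230 + 4087 = 8317 m/s.

Δv ≈ 8320 m/s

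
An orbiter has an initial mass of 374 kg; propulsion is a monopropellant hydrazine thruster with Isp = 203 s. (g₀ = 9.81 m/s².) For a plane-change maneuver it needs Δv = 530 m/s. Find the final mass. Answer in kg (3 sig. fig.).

v_e = Isp · g₀ = 203 × 9.81 = 1991.4 m/s.
Using Δv = v_e ln(m₀/m_f): m₀/m_f = exp(Δv / v_e) = exp(530 / 1991.4) = exp(0.2661) = 1.3049.
m_f = m₀ / 1.3049 = 374 / 1.3049 = 286.612 kg.

final mass ≈ 287 kg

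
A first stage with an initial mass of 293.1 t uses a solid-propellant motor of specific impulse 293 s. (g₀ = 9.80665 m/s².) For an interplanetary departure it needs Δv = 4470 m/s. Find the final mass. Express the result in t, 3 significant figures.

v_e = Isp · g₀ = 293 × 9.80665 = 2873.3 m/s.
By the Tsiolkovsky rocket equation, m₀/m_f = exp(Δv / v_e) = exp(4470 / 2873.3) = exp(1.5557) = 4.7383.
m_f = m₀ / 4.7383 = 293.1 / 4.7383 = 61.8576 t.

final mass ≈ 61.9 t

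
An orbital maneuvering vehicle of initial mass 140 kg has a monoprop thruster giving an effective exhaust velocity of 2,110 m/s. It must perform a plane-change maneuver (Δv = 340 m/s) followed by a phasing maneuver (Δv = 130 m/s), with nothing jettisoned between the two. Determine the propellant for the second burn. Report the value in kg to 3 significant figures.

propellant for the second burn ≈ 7.12 kg

After the first burn: m = 140 × exp(−340/2110.0) = 140 × 0.85118 = 119.165 kg.
After the second burn: m = 119.165 × exp(−130/2110.0) = 119.165 × 0.94025 = 112.045 kg.
Second-burn propellant = 119.165 − 112.045 = 7.12 kg.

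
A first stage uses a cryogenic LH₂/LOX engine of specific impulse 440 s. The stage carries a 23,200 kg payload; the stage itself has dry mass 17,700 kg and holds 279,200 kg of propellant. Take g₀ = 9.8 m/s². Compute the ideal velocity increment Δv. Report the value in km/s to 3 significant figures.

v_e = Isp · g₀ = 440 × 9.8 = 4312.0 m/s.
m₀ = payload + dry + propellant = 23,200 + 17,700 + 279,200 = 320,100 kg.
m_f = payload + dry = 23,200 + 17,700 = 40,900 kg.
Using Δv = v_e ln(m₀/m_f): Δv = v_e · ln(m₀/m_f) = 4312.0 × ln(7.826) = 4312.0 × 2.0575 ≈ 8872.0 m/s.

Δv ≈ 8.87 km/s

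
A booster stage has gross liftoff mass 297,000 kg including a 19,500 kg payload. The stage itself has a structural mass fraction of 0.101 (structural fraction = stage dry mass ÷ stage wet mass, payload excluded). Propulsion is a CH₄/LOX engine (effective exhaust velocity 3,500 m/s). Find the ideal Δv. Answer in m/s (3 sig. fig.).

Δv ≈ 6410 m/s

Stage wet mass = m₀ − payload = 297,000 − 19,500 = 277,500 kg.
Stage dry mass = ε × stage wet mass = 0.101 × 277,500 = 28,027.5 kg.
Burnout mass m_f = stage dry + payload = 28,027.5 + 19,500 = 47,527.5 kg.
Rocket equation: Δv = v_e · ln(297,000/47,527.5) = 3500.0 × ln(6.249) = 3500.0 × 1.8324 ≈ 6413 m/s.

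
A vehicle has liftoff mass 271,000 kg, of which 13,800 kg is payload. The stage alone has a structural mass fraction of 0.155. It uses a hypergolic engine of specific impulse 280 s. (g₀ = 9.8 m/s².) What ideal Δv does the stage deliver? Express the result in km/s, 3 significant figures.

Stage wet mass = m₀ − payload = 271,000 − 13,800 = 257,200 kg.
Stage dry mass = ε × stage wet mass = 0.155 × 257,200 = 39,866 kg.
Burnout mass m_f = stage dry + payload = 39,866 + 13,800 = 53,666 kg.
v_e = Isp · g₀ = 280 × 9.8 = 2744.0 m/s.
Δv = v_e · ln(271,000/53,666) = 2744.0 × ln(5.05) = 2744.0 × 1.6193 ≈ 4443 m/s.

Δv ≈ 4.44 km/s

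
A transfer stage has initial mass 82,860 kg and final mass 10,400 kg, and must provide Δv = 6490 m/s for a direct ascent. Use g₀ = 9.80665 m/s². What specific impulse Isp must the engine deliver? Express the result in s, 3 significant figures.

ln(m₀/m_f) = ln(82860/10400) = ln(7.967) = 2.0753.
v_e = Δv / ln(m₀/m_f) = 6490 / 2.0753 = 3127.2 m/s.
Isp = v_e / g₀ = 3127.2 / 9.80665 = 318.9 s.

Isp ≈ 319 s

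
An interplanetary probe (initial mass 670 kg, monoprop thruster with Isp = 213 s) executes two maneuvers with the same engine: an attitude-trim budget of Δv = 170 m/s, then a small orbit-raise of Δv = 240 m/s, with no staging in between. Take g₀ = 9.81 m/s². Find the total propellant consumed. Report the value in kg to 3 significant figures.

total propellant consumed ≈ 119 kg

v_e = Isp · g₀ = 213 × 9.81 = 2089.5 m/s.
After the first burn: m = 670 × exp(−170/2089.5) = 670 × 0.92186 = 617.646 kg.
After the second burn: m = 617.646 × exp(−240/2089.5) = 617.646 × 0.89149 = 550.625 kg.
Total propellant = m₀ − m_final = 670 − 550.625 = 119.375 kg.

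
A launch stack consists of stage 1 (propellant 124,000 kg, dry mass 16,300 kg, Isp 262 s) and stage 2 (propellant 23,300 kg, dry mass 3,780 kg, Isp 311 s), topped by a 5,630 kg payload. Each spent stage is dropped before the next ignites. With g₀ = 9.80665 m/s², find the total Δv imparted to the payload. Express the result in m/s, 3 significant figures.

Δv ≈ 7040 m/s

Ignition mass of stage 1 = 124,000+16,300 + 23,300+3,780 + 5,630 = 173,010 kg.
Stage 1: m₀ = 173,010 kg, m_f = 173,010 − 124,000 = 49,010 kg; Δv = 262×9.80665×ln(3.53) = 2569.3×1.2613 ≈ 3241 m/s.
Stage 2: m₀ = 32,710 kg, m_f = 32,710 − 23,300 = 9,410 kg; Δv = 311×9.80665×ln(3.476) = 3049.9×1.2459 ≈ 3800 m/s.
Total Δv = 3241 + 3800 = 7041 m/s.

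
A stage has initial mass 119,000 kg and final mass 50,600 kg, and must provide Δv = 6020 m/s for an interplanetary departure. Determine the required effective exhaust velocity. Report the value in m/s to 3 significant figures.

v_e ≈ 7040 m/s

ln(m₀/m_f) = ln(119000/50600) = ln(2.352) = 0.8552.
v_e = Δv / ln(m₀/m_f) = 6020 / 0.8552 = 7039.5 m/s.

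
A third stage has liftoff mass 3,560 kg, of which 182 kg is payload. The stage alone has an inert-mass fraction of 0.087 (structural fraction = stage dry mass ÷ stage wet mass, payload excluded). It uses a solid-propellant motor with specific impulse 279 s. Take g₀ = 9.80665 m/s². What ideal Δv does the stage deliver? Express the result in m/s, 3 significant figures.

Stage wet mass = m₀ − payload = 3,560 − 182 = 3,378 kg.
Stage dry mass = ε × stage wet mass = 0.087 × 3,378 = 293.886 kg.
Burnout mass m_f = stage dry + payload = 293.886 + 182 = 475.886 kg.
v_e = Isp · g₀ = 279 × 9.80665 = 2736.1 m/s.
Δv = v_e · ln(3,560/475.886) = 2736.1 × ln(7.481) = 2736.1 × 2.0123 ≈ 5506 m/s.

Δv ≈ 5510 m/s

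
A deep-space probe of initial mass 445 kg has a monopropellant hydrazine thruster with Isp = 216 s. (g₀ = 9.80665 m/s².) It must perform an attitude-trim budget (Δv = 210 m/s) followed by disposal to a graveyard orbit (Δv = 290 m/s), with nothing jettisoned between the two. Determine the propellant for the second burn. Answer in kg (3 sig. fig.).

v_e = Isp · g₀ = 216 × 9.80665 = 2118.2 m/s.
After the first burn: m = 445 × exp(−210/2118.2) = 445 × 0.90562 = 403.001 kg.
After the second burn: m = 403.001 × exp(−290/2118.2) = 403.001 × 0.87205 = 351.437 kg.
Second-burn propellant = 403.001 − 351.437 = 51.564 kg.

propellant for the second burn ≈ 51.6 kg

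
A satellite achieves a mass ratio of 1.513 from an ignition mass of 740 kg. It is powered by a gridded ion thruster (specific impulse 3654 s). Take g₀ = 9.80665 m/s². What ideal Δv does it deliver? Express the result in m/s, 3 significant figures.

v_e = Isp · g₀ = 3654 × 9.80665 = 35833.5 m/s.
Δv = v_e · ln(1.513) = 35833.5 × 0.4141 ≈ 14838.5 m/s.

Δv ≈ 14800 m/s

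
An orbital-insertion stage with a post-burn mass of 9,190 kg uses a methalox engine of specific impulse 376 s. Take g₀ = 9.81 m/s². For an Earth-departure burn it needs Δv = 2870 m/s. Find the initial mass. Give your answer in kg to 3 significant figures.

initial mass ≈ 20000 kg

v_e = Isp · g₀ = 376 × 9.81 = 3688.6 m/s.
m₀/m_f = exp(Δv / v_e) = exp(2870 / 3688.6) = exp(0.7781) = 2.1773.
m₀ = m_f × 2.1773 = 9,190 × 2.1773 = 20,009.4 kg.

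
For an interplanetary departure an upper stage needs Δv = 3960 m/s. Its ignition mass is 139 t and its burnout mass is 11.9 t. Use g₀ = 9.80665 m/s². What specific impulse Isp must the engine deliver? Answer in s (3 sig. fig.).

Isp ≈ 164 s

ln(m₀/m_f) = ln(139000/11900) = ln(11.68) = 2.4579.
v_e = Δv / ln(m₀/m_f) = 3960 / 2.4579 = 1611.1 m/s.
Isp = v_e / g₀ = 1611.1 / 9.80665 = 164.3 s.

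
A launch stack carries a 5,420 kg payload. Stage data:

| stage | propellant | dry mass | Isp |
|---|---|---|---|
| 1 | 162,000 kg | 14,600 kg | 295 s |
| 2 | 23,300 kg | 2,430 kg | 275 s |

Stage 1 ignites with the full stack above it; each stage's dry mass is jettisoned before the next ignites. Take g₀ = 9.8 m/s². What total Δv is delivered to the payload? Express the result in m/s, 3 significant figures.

Ignition mass of stage 1 = 162,000+14,600 + 23,300+2,430 + 5,420 = 207,750 kg.
Stage 1: m₀ = 207,750 kg, m_f = 207,750 − 162,000 = 45,750 kg; Δv = 295×9.8×ln(4.541) = 2891.0×1.5131 ≈ 4374 m/s.
Stage 2: m₀ = 31,150 kg, m_f = 31,150 − 23,300 = 7,850 kg; Δv = 275×9.8×ln(3.968) = 2695.0×1.3783 ≈ 3715 m/s.
Total Δv = 4374 + 3715 = 8089 m/s.

Δv ≈ 8090 m/s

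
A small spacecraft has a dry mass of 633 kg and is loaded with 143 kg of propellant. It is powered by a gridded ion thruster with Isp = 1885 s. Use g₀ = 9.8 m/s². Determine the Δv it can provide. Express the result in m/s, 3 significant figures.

Δv ≈ 3760 m/s

v_e = Isp · g₀ = 1885 × 9.8 = 18473.0 m/s.
m₀ = m_dry + m_prop = 633 + 143 = 776 kg.
Δv = v_e · ln(m₀/m_f) = 18473.0 × ln(1.226) = 18473.0 × 0.2037 ≈ 3762.6 m/s.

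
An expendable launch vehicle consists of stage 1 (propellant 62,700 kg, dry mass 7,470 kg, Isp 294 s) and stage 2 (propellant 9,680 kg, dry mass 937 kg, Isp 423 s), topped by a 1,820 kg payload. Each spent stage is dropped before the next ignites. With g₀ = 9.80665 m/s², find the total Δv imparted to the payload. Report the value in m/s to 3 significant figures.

Ignition mass of stage 1 = 62,700+7,470 + 9,680+937 + 1,820 = 82,607 kg.
Stage 1: m₀ = 82,607 kg, m_f = 82,607 − 62,700 = 19,907 kg; Δv = 294×9.80665×ln(4.15) = 2883.2×1.4230 ≈ 4103 m/s.
Stage 2: m₀ = 12,437 kg, m_f = 12,437 − 9,680 = 2,757 kg; Δv = 423×9.80665×ln(4.511) = 4148.2×1.5065 ≈ 6249 m/s.
Total Δv = 4103 + 6249 = 10352 m/s.

Δv ≈ 10400 m/s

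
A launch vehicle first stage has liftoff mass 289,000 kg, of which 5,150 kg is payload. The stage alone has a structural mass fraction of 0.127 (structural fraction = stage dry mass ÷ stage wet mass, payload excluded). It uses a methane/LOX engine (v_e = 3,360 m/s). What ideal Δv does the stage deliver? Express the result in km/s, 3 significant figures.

Stage wet mass = m₀ − payload = 289,000 − 5,150 = 283,850 kg.
Stage dry mass = ε × stage wet mass = 0.127 × 283,850 = 36,049 kg.
Burnout mass m_f = stage dry + payload = 36,049 + 5,150 = 41,199 kg.
Δv = v_e · ln(289,000/41,199) = 3360.0 × ln(7.015) = 3360.0 × 1.9480 ≈ 6545 m/s.

Δv ≈ 6.55 km/s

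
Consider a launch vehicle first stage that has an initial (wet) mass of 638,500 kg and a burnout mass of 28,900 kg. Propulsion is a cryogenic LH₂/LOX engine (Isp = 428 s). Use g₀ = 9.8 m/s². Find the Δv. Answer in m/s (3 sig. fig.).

Δv ≈ 13000 m/s

v_e = Isp · g₀ = 428 × 9.8 = 4194.4 m/s.
Rocket equation: Δv = v_e · ln(m₀/m_f) = 4194.4 × ln(22.09) = 4194.4 × 3.0953 ≈ 12982.8 m/s.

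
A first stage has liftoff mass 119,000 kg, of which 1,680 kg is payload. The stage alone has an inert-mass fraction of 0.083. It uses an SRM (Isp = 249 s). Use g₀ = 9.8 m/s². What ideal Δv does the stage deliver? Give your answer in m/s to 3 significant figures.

Δv ≈ 5720 m/s

Stage wet mass = m₀ − payload = 119,000 − 1,680 = 117,320 kg.
Stage dry mass = ε × stage wet mass = 0.083 × 117,320 = 9,737.56 kg.
Burnout mass m_f = stage dry + payload = 9,737.56 + 1,680 = 11,417.56 kg.
v_e = Isp · g₀ = 249 × 9.8 = 2440.2 m/s.
Δv = v_e · ln(119,000/11,417.56) = 2440.2 × ln(10.42) = 2440.2 × 2.3440 ≈ 5720 m/s.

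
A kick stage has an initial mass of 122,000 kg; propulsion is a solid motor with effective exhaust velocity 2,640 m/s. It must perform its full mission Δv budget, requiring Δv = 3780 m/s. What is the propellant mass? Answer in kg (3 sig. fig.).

Rocket equation: m₀/m_f = exp(Δv / v_e) = exp(3780 / 2640.0) = exp(1.4318) = 4.1863.
m_f = 122,000 / 4.1863 = 29,142.7 kg, so propellant = m₀ − m_f = 122,000 − 29,142.7 = 92,857.3 kg.

propellant mass ≈ 92900 kg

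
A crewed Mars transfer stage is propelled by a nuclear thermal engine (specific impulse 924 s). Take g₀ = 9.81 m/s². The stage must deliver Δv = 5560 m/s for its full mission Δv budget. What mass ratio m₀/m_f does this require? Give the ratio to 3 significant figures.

mass ratio ≈ 1.85

v_e = Isp · g₀ = 924 × 9.81 = 9064.4 m/s.
By the Tsiolkovsky rocket equation, m₀/m_f = exp(Δv / v_e) = exp(5560 / 9064.4) = exp(0.6134) = 1.8467.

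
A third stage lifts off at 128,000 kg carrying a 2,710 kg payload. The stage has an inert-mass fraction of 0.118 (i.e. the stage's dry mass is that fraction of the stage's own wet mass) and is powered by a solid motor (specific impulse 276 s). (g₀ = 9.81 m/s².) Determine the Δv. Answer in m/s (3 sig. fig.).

Δv ≈ 5390 m/s

Stage wet mass = m₀ − payload = 128,000 − 2,710 = 125,290 kg.
Stage dry mass = ε × stage wet mass = 0.118 × 125,290 = 14,784.2 kg.
Burnout mass m_f = stage dry + payload = 14,784.2 + 2,710 = 17,494.2 kg.
v_e = Isp · g₀ = 276 × 9.81 = 2707.6 m/s.
Δv = v_e · ln(128,000/17,494.2) = 2707.6 × ln(7.317) = 2707.6 × 1.9902 ≈ 5388 m/s.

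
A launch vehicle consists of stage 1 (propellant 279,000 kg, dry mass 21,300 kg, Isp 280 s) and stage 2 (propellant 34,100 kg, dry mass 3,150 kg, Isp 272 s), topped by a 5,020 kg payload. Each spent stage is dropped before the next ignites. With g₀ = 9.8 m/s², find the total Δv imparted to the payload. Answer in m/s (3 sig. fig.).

Ignition mass of stage 1 = 279,000+21,300 + 34,100+3,150 + 5,020 = 342,570 kg.
Stage 1: m₀ = 342,570 kg, m_f = 342,570 − 279,000 = 63,570 kg; Δv = 280×9.8×ln(5.389) = 2744.0×1.6843 ≈ 4622 m/s.
Stage 2: m₀ = 42,270 kg, m_f = 42,270 − 34,100 = 8,170 kg; Δv = 272×9.8×ln(5.174) = 2665.6×1.6436 ≈ 4381 m/s.
Total Δv = 4622 + 4381 = 9003 m/s.

Δv ≈ 9000 m/s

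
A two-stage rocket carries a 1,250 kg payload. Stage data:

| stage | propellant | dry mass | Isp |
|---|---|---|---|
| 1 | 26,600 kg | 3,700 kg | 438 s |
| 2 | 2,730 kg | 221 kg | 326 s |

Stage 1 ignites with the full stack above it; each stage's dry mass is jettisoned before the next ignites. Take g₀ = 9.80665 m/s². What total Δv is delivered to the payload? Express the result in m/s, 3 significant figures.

Ignition mass of stage 1 = 26,600+3,700 + 2,730+221 + 1,250 = 34,501 kg.
Stage 1: m₀ = 34,501 kg, m_f = 34,501 − 26,600 = 7,901 kg; Δv = 438×9.80665×ln(4.367) = 4295.3×1.4740 ≈ 6331 m/s.
Stage 2: m₀ = 4,201 kg, m_f = 4,201 − 2,730 = 1,471 kg; Δv = 326×9.80665×ln(2.856) = 3197.0×1.0494 ≈ 3355 m/s.
Total Δv = 6331 + 3355 = 9686 m/s.

Δv ≈ 9690 m/s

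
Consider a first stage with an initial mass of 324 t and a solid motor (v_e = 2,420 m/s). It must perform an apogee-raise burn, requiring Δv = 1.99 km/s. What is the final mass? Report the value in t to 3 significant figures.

Rocket equation: m₀/m_f = exp(Δv / v_e) = exp(1990 / 2420.0) = exp(0.8223) = 2.2758.
m_f = m₀ / 2.2758 = 324 / 2.2758 = 142.368 t.

final mass ≈ 142 t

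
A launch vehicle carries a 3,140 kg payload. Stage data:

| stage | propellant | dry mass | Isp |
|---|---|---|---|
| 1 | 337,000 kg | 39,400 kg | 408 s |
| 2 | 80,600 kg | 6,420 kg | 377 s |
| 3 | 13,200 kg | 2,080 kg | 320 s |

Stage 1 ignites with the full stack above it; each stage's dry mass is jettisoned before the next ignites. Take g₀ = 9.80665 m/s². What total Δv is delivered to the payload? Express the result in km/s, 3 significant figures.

Ignition mass of stage 1 = 337,000+39,400 + 80,600+6,420 + 13,200+2,080 + 3,140 = 481,840 kg.
Stage 1: m₀ = 481,840 kg, m_f = 481,840 − 337,000 = 144,840 kg; Δv = 408×9.80665×ln(3.327) = 4001.1×1.2020 ≈ 4809 m/s.
Stage 2: m₀ = 105,440 kg, m_f = 105,440 − 80,600 = 24,840 kg; Δv = 377×9.80665×ln(4.245) = 3697.1×1.4457 ≈ 5345 m/s.
Stage 3: m₀ = 18,420 kg, m_f = 18,420 − 13,200 = 5,220 kg; Δv = 320×9.80665×ln(3.529) = 3138.1×1.2609 ≈ 3957 m/s.
Total Δv = 4809 + 5345 + 3957 = 14111 m/s.

Δv ≈ 14.1 km/s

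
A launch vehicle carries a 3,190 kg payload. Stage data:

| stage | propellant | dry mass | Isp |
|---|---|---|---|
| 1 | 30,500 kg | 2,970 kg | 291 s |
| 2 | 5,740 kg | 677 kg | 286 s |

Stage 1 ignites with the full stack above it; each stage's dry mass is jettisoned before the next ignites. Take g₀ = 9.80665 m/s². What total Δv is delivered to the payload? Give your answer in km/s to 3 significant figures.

Ignition mass of stage 1 = 30,500+2,970 + 5,740+677 + 3,190 = 43,077 kg.
Stage 1: m₀ = 43,077 kg, m_f = 43,077 − 30,500 = 12,577 kg; Δv = 291×9.80665×ln(3.425) = 2853.7×1.2311 ≈ 3513 m/s.
Stage 2: m₀ = 9,607 kg, m_f = 9,607 − 5,740 = 3,867 kg; Δv = 286×9.80665×ln(2.484) = 2804.7×0.9100 ≈ 2552 m/s.
Total Δv = 3513 + 2552 = 6065 m/s.

Δv ≈ 6.07 km/s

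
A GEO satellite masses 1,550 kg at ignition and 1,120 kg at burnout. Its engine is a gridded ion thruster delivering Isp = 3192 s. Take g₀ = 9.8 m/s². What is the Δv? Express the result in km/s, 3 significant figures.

v_e = Isp · g₀ = 3192 × 9.8 = 31281.6 m/s.
Δv = v_e · ln(m₀/m_f) = 31281.6 × ln(1.384) = 31281.6 × 0.3249 ≈ 10164.2 m/s.

Δv ≈ 10.2 km/s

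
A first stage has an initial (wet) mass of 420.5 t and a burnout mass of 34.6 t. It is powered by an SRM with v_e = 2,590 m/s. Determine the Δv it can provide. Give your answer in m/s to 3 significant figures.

Δv ≈ 6470 m/s

From the ideal rocket equation, Δv = v_e · ln(m₀/m_f) = 2590.0 × ln(12.15) = 2590.0 × 2.4976 ≈ 6468.8 m/s.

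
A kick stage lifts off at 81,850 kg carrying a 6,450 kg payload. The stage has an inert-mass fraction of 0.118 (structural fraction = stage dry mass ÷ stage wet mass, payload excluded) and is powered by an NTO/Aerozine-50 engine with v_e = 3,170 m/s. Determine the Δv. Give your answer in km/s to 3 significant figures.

Δv ≈ 5.31 km/s

Stage wet mass = m₀ − payload = 81,850 − 6,450 = 75,400 kg.
Stage dry mass = ε × stage wet mass = 0.118 × 75,400 = 8,897.2 kg.
Burnout mass m_f = stage dry + payload = 8,897.2 + 6,450 = 15,347.2 kg.
Δv = v_e · ln(81,850/15,347.2) = 3170.0 × ln(5.333) = 3170.0 × 1.6740 ≈ 5306 m/s.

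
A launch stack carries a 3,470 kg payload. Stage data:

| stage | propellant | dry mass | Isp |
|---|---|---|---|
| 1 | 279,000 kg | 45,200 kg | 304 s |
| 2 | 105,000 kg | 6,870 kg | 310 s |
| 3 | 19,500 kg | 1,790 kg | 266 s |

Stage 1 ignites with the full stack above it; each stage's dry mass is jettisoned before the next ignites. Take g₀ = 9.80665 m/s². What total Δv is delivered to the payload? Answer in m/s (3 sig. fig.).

Δv ≈ 11300 m/s

Ignition mass of stage 1 = 279,000+45,200 + 105,000+6,870 + 19,500+1,790 + 3,470 = 460,830 kg.
Stage 1: m₀ = 460,830 kg, m_f = 460,830 − 279,000 = 181,830 kg; Δv = 304×9.80665×ln(2.534) = 2981.2×0.9300 ≈ 2772 m/s.
Stage 2: m₀ = 136,630 kg, m_f = 136,630 − 105,000 = 31,630 kg; Δv = 310×9.80665×ln(4.32) = 3040.1×1.4632 ≈ 4448 m/s.
Stage 3: m₀ = 24,760 kg, m_f = 24,760 − 19,500 = 5,260 kg; Δv = 266×9.80665×ln(4.707) = 2608.6×1.5491 ≈ 4041 m/s.
Total Δv = 2772 + 4448 + 4041 = 11261 m/s.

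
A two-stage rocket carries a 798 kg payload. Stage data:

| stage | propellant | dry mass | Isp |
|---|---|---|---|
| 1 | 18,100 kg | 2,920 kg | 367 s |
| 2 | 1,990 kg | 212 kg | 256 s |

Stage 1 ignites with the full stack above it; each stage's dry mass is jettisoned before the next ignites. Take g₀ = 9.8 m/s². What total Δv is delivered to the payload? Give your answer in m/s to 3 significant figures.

Ignition mass of stage 1 = 18,100+2,920 + 1,990+212 + 798 = 24,020 kg.
Stage 1: m₀ = 24,020 kg, m_f = 24,020 − 18,100 = 5,920 kg; Δv = 367×9.8×ln(4.057) = 3596.6×1.4006 ≈ 5037 m/s.
Stage 2: m₀ = 3,000 kg, m_f = 3,000 − 1,990 = 1,010 kg; Δv = 256×9.8×ln(2.97) = 2508.8×1.0887 ≈ 2731 m/s.
Total Δv = 5037 + 2731 = 7768 m/s.

Δv ≈ 7770 m/s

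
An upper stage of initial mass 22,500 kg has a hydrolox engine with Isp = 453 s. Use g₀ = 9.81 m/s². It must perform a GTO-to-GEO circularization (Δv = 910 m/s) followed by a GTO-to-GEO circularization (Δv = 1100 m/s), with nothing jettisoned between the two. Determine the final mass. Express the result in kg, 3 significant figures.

v_e = Isp · g₀ = 453 × 9.81 = 4443.9 m/s.
After the first burn: m = 22500 × exp(−910/4443.9) = 22500 × 0.81483 = 18,333.7 kg.
After the second burn: m = 18,333.7 × exp(−1100/4443.9) = 18,333.7 × 0.78073 = 14,313.7 kg.

final mass ≈ 14300 kg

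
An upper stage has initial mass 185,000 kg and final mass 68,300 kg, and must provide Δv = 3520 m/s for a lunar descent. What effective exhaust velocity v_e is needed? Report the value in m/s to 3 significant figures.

ln(m₀/m_f) = ln(185000/68300) = ln(2.709) = 0.9964.
From the ideal rocket equation, v_e = Δv / ln(m₀/m_f) = 3520 / 0.9964 = 3532.6 m/s.

v_e ≈ 3530 m/s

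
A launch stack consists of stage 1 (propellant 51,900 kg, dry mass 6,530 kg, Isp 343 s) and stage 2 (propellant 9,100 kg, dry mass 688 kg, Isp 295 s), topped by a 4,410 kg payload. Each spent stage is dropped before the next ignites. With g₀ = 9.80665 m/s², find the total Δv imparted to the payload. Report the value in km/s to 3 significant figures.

Δv ≈ 7.18 km/s

Ignition mass of stage 1 = 51,900+6,530 + 9,100+688 + 4,410 = 72,628 kg.
Stage 1: m₀ = 72,628 kg, m_f = 72,628 − 51,900 = 20,728 kg; Δv = 343×9.80665×ln(3.504) = 3363.7×1.2539 ≈ 4218 m/s.
Stage 2: m₀ = 14,198 kg, m_f = 14,198 − 9,100 = 5,098 kg; Δv = 295×9.80665×ln(2.785) = 2893.0×1.0243 ≈ 2963 m/s.
Total Δv = 4218 + 2963 = 7181 m/s.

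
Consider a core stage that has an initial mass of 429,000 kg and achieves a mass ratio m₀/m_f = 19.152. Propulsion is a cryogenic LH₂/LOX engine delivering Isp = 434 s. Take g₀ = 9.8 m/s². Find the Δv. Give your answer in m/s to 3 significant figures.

v_e = Isp · g₀ = 434 × 9.8 = 4253.2 m/s.
By the Tsiolkovsky rocket equation, Δv = v_e · ln(19.152) = 4253.2 × 2.9524 ≈ 12557.2 m/s.

Δv ≈ 12600 m/s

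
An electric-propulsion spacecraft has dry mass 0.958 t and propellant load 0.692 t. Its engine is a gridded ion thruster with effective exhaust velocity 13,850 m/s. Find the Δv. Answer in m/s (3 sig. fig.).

Δv ≈ 7530 m/s

m₀ = m_dry + m_prop = 0.958 + 0.692 = 1.65 t.
From the ideal rocket equation, Δv = v_e · ln(m₀/m_f) = 13850.0 × ln(1.722) = 13850.0 × 0.5437 ≈ 7530.0 m/s.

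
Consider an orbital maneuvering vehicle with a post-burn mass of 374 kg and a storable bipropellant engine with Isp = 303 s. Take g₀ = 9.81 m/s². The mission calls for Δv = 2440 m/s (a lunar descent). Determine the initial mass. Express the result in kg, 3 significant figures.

initial mass ≈ 850 kg

v_e = Isp · g₀ = 303 × 9.81 = 2972.4 m/s.
m₀/m_f = exp(Δv / v_e) = exp(2440 / 2972.4) = exp(0.8209) = 2.2725.
m₀ = m_f × 2.2725 = 374 × 2.2725 = 849.915 kg.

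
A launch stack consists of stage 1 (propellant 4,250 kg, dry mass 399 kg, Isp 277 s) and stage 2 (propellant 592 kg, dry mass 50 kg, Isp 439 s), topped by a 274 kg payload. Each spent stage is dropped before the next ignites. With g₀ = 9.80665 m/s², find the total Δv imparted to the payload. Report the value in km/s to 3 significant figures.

Δv ≈ 8.39 km/s

Ignition mass of stage 1 = 4,250+399 + 592+50 + 274 = 5,565 kg.
Stage 1: m₀ = 5,565 kg, m_f = 5,565 − 4,250 = 1,315 kg; Δv = 277×9.80665×ln(4.232) = 2716.4×1.4427 ≈ 3919 m/s.
Stage 2: m₀ = 916 kg, m_f = 916 − 592 = 324 kg; Δv = 439×9.80665×ln(2.827) = 4305.1×1.0393 ≈ 4474 m/s.
Total Δv = 3919 + 4474 = 8393 m/s.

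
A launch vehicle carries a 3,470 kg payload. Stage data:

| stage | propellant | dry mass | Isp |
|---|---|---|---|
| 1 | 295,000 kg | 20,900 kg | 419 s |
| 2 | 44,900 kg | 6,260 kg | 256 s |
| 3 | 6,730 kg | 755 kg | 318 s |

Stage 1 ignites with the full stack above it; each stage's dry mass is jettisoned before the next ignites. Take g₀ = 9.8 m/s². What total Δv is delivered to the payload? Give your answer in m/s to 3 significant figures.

Ignition mass of stage 1 = 295,000+20,900 + 44,900+6,260 + 6,730+755 + 3,470 = 378,015 kg.
Stage 1: m₀ = 378,015 kg, m_f = 378,015 − 295,000 = 83,015 kg; Δv = 419×9.8×ln(4.554) = 4106.2×1.5159 ≈ 6225 m/s.
Stage 2: m₀ = 62,115 kg, m_f = 62,115 − 44,900 = 17,215 kg; Δv = 256×9.8×ln(3.608) = 2508.8×1.2832 ≈ 3219 m/s.
Stage 3: m₀ = 10,955 kg, m_f = 10,955 − 6,730 = 4,225 kg; Δv = 318×9.8×ln(2.593) = 3116.4×0.9528 ≈ 2969 m/s.
Total Δv = 6225 + 3219 + 2969 = 12413 m/s.

Δv ≈ 12400 m/s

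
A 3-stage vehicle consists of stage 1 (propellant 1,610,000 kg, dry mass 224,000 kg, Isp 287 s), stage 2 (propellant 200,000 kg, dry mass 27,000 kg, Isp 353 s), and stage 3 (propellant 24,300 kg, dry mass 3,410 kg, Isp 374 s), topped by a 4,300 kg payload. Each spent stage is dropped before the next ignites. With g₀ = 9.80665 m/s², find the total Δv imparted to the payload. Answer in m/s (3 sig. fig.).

Ignition mass of stage 1 = 1,610,000+224,000 + 200,000+27,000 + 24,300+3,410 + 4,300 = 2,093,010 kg.
Stage 1: m₀ = 2,093,010 kg, m_f = 2,093,010 − 1,610,000 = 483,010 kg; Δv = 287×9.80665×ln(4.333) = 2814.5×1.4663 ≈ 4127 m/s.
Stage 2: m₀ = 259,010 kg, m_f = 259,010 − 200,000 = 59,010 kg; Δv = 353×9.80665×ln(4.389) = 3461.7×1.4792 ≈ 5120 m/s.
Stage 3: m₀ = 32,010 kg, m_f = 32,010 − 24,300 = 7,710 kg; Δv = 374×9.80665×ln(4.152) = 3667.7×1.4235 ≈ 5221 m/s.
Total Δv = 4127 + 5120 + 5221 = 14468 m/s.

Δv ≈ 14500 m/s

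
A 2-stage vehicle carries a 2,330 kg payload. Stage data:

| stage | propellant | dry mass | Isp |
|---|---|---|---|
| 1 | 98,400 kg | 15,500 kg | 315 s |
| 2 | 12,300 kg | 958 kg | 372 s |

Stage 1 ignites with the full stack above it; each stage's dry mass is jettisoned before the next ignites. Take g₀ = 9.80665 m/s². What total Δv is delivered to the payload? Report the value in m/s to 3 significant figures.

Ignition mass of stage 1 = 98,400+15,500 + 12,300+958 + 2,330 = 129,488 kg.
Stage 1: m₀ = 129,488 kg, m_f = 129,488 − 98,400 = 31,088 kg; Δv = 315×9.80665×ln(4.165) = 3089.1×1.4268 ≈ 4407 m/s.
Stage 2: m₀ = 15,588 kg, m_f = 15,588 − 12,300 = 3,288 kg; Δv = 372×9.80665×ln(4.741) = 3648.1×1.5562 ≈ 5677 m/s.
Total Δv = 4407 + 5677 = 10084 m/s.

Δv ≈ 10100 m/s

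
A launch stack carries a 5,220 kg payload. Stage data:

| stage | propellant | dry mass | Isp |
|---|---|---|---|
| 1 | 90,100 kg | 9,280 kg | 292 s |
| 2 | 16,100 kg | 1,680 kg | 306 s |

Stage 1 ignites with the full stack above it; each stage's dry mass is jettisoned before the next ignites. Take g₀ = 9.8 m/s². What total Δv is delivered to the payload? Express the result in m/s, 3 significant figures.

Ignition mass of stage 1 = 90,100+9,280 + 16,100+1,680 + 5,220 = 122,380 kg.
Stage 1: m₀ = 122,380 kg, m_f = 122,380 − 90,100 = 32,280 kg; Δv = 292×9.8×ln(3.791) = 2861.6×1.3327 ≈ 3814 m/s.
Stage 2: m₀ = 23,000 kg, m_f = 23,000 − 16,100 = 6,900 kg; Δv = 306×9.8×ln(3.333) = 2998.8×1.2040 ≈ 3610 m/s.
Total Δv = 3814 + 3610 = 7424 m/s.

Δv ≈ 7420 m/s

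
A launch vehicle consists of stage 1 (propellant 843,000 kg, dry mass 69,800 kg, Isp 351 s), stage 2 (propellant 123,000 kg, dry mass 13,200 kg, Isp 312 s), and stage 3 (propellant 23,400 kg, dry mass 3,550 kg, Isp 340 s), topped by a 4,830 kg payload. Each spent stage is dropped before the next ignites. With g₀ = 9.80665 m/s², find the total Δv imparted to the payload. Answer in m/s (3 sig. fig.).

Δv ≈ 13700 m/s

Ignition mass of stage 1 = 843,000+69,800 + 123,000+13,200 + 23,400+3,550 + 4,830 = 1,080,780 kg.
Stage 1: m₀ = 1,080,780 kg, m_f = 1,080,780 − 843,000 = 237,780 kg; Δv = 351×9.80665×ln(4.545) = 3442.1×1.5141 ≈ 5212 m/s.
Stage 2: m₀ = 167,980 kg, m_f = 167,980 − 123,000 = 44,980 kg; Δv = 312×9.80665×ln(3.735) = 3059.7×1.3176 ≈ 4032 m/s.
Stage 3: m₀ = 31,780 kg, m_f = 31,780 − 23,400 = 8,380 kg; Δv = 340×9.80665×ln(3.792) = 3334.3×1.3330 ≈ 4445 m/s.
Total Δv = 5212 + 4032 + 4445 = 13689 m/s.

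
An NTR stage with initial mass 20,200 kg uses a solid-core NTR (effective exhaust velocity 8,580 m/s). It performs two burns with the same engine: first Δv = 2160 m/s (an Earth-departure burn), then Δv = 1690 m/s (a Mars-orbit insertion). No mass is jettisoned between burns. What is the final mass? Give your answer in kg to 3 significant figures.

After the first burn: m = 20200 × exp(−2160/8580.0) = 20200 × 0.77744 = 15,704.3 kg.
After the second burn: m = 15,704.3 × exp(−1690/8580.0) = 15,704.3 × 0.82122 = 12,896.7 kg.

final mass ≈ 12900 kg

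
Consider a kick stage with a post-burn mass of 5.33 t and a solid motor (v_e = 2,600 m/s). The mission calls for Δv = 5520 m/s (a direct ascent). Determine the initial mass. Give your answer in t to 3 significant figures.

initial mass ≈ 44.5 t

m₀/m_f = exp(Δv / v_e) = exp(5520 / 2600.0) = exp(2.1231) = 8.3568.
m₀ = m_f × 8.3568 = 5.33 × 8.3568 = 44.5417 t.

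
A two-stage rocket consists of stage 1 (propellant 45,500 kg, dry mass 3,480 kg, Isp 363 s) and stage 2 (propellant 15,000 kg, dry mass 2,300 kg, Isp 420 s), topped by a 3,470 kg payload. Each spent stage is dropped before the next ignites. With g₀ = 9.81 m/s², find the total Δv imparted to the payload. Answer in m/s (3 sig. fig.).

Ignition mass of stage 1 = 45,500+3,480 + 15,000+2,300 + 3,470 = 69,750 kg.
Stage 1: m₀ = 69,750 kg, m_f = 69,750 − 45,500 = 24,250 kg; Δv = 363×9.81×ln(2.876) = 3561.0×1.0565 ≈ 3762 m/s.
Stage 2: m₀ = 20,770 kg, m_f = 20,770 − 15,000 = 5,770 kg; Δv = 420×9.81×ln(3.6) = 4120.2×1.2808 ≈ 5277 m/s.
Total Δv = 3762 + 5277 = 9039 m/s.

Δv ≈ 9040 m/s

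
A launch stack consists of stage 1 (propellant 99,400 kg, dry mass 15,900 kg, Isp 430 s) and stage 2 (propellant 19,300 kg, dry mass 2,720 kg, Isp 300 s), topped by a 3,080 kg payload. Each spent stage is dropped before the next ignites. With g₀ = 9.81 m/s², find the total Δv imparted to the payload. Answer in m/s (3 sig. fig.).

Ignition mass of stage 1 = 99,400+15,900 + 19,300+2,720 + 3,080 = 140,400 kg.
Stage 1: m₀ = 140,400 kg, m_f = 140,400 − 99,400 = 41,000 kg; Δv = 430×9.81×ln(3.424) = 4218.3×1.2309 ≈ 5192 m/s.
Stage 2: m₀ = 25,100 kg, m_f = 25,100 − 19,300 = 5,800 kg; Δv = 300×9.81×ln(4.328) = 2943.0×1.4650 ≈ 4312 m/s.
Total Δv = 5192 + 4312 = 9504 m/s.

Δv ≈ 9500 m/s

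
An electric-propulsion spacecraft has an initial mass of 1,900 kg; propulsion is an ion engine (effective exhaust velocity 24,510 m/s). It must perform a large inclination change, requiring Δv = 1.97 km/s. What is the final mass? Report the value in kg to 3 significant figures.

m₀/m_f = exp(Δv / v_e) = exp(1970 / 24510.0) = exp(0.0804) = 1.0837.
m_f = m₀ / 1.0837 = 1,900 / 1.0837 = 1,753.25 kg.

final mass ≈ 1750 kg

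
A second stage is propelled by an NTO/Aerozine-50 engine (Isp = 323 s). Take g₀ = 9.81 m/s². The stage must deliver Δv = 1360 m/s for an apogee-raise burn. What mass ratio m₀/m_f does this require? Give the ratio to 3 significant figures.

v_e = Isp · g₀ = 323 × 9.81 = 3168.6 m/s.
m₀/m_f = exp(Δv / v_e) = exp(1360 / 3168.6) = exp(0.4292) = 1.5360.

mass ratio ≈ 1.54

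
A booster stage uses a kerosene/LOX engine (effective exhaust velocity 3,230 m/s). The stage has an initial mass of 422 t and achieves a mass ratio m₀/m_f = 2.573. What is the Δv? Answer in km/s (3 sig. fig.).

Rocket equation: Δv = v_e · ln(2.573) = 3230.0 × 0.9451 ≈ 3052.6 m/s.

Δv ≈ 3.05 km/s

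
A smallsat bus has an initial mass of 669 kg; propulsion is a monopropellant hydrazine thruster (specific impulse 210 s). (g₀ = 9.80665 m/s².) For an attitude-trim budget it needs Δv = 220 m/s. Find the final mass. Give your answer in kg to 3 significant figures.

final mass ≈ 601 kg

v_e = Isp · g₀ = 210 × 9.80665 = 2059.4 m/s.
By the Tsiolkovsky rocket equation, m₀/m_f = exp(Δv / v_e) = exp(220 / 2059.4) = exp(0.1068) = 1.1127.
m_f = m₀ / 1.1127 = 669 / 1.1127 = 601.24 kg.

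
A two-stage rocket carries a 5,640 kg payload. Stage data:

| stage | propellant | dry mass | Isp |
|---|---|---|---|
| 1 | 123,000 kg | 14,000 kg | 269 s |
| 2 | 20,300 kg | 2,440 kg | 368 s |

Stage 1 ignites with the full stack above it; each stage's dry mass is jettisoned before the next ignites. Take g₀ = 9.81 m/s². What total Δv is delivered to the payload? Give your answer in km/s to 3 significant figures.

Ignition mass of stage 1 = 123,000+14,000 + 20,300+2,440 + 5,640 = 165,380 kg.
Stage 1: m₀ = 165,380 kg, m_f = 165,380 − 123,000 = 42,380 kg; Δv = 269×9.81×ln(3.902) = 2638.9×1.3616 ≈ 3593 m/s.
Stage 2: m₀ = 28,380 kg, m_f = 28,380 − 20,300 = 8,080 kg; Δv = 368×9.81×ln(3.512) = 3610.1×1.2563 ≈ 4535 m/s.
Total Δv = 3593 + 4535 = 8128 m/s.

Δv ≈ 8.13 km/s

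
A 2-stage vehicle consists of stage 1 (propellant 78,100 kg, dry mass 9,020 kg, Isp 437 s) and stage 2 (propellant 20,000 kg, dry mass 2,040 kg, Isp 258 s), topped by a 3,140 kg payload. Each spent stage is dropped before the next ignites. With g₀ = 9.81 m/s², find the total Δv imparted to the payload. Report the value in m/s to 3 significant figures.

Ignition mass of stage 1 = 78,100+9,020 + 20,000+2,040 + 3,140 = 112,300 kg.
Stage 1: m₀ = 112,300 kg, m_f = 112,300 − 78,100 = 34,200 kg; Δv = 437×9.81×ln(3.284) = 4287.0×1.1889 ≈ 5097 m/s.
Stage 2: m₀ = 25,180 kg, m_f = 25,180 − 20,000 = 5,180 kg; Δv = 258×9.81×ln(4.861) = 2531.0×1.5812 ≈ 4002 m/s.
Total Δv = 5097 + 4002 = 9099 m/s.

Δv ≈ 9100 m/s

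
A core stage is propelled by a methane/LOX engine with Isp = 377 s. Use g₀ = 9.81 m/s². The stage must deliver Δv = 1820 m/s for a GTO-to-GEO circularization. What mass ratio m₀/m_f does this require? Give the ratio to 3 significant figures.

mass ratio ≈ 1.64

v_e = Isp · g₀ = 377 × 9.81 = 3698.4 m/s.
Rocket equation: m₀/m_f = exp(Δv / v_e) = exp(1820 / 3698.4) = exp(0.4921) = 1.6358.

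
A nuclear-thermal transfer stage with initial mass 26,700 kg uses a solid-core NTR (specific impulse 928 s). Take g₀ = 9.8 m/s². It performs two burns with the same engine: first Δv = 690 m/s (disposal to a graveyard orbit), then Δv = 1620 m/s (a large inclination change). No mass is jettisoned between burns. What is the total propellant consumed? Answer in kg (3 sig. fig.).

total propellant consumed ≈ 5990 kg

v_e = Isp · g₀ = 928 × 9.8 = 9094.4 m/s.
After the first burn: m = 26700 × exp(−690/9094.4) = 26700 × 0.92694 = 24,749.3 kg.
After the second burn: m = 24,749.3 × exp(−1620/9094.4) = 24,749.3 × 0.83683 = 20,711 kg.
Total propellant = m₀ − m_final = 26700 − 20,711 = 5,989 kg.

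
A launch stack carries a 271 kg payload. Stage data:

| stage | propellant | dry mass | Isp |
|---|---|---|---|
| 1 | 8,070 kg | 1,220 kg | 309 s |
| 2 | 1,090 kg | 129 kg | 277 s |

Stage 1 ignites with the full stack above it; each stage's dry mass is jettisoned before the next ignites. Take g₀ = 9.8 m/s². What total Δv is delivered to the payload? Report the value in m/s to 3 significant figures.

Ignition mass of stage 1 = 8,070+1,220 + 1,090+129 + 271 = 10,780 kg.
Stage 1: m₀ = 10,780 kg, m_f = 10,780 − 8,070 = 2,710 kg; Δv = 309×9.8×ln(3.978) = 3028.2×1.3807 ≈ 4181 m/s.
Stage 2: m₀ = 1,490 kg, m_f = 1,490 − 1,090 = 400 kg; Δv = 277×9.8×ln(3.725) = 2714.6×1.3151 ≈ 3570 m/s.
Total Δv = 4181 + 3570 = 7751 m/s.

Δv ≈ 7750 m/s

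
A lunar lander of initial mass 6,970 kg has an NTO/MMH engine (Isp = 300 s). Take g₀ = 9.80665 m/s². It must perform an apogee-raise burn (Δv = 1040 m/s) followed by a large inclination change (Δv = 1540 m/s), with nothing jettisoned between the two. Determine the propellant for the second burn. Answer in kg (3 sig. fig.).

v_e = Isp · g₀ = 300 × 9.80665 = 2942.0 m/s.
After the first burn: m = 6970 × exp(−1040/2942.0) = 6970 × 0.70222 = 4,894.47 kg.
After the second burn: m = 4,894.47 × exp(−1540/2942.0) = 4,894.47 × 0.59247 = 2,899.83 kg.
Second-burn propellant = 4,894.47 − 2,899.83 = 1,994.64 kg.

propellant for the second burn ≈ 1990 kg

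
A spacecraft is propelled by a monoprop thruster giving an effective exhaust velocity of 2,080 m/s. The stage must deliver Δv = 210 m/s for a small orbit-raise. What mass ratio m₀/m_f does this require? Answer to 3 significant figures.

m₀/m_f = exp(Δv / v_e) = exp(210 / 2080.0) = exp(0.1010) = 1.1062.

mass ratio ≈ 1.11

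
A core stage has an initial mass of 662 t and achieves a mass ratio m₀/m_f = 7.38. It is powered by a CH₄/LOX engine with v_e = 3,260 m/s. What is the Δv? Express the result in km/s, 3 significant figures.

Δv ≈ 6.52 km/s

Δv = v_e · ln(7.38) = 3260.0 × 1.9988 ≈ 6516.0 m/s.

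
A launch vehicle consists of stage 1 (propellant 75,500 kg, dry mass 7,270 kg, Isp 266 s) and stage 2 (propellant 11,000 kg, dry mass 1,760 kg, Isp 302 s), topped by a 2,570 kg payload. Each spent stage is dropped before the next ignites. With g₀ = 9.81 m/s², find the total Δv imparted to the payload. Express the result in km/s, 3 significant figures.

Δv ≈ 7.58 km/s

Ignition mass of stage 1 = 75,500+7,270 + 11,000+1,760 + 2,570 = 98,100 kg.
Stage 1: m₀ = 98,100 kg, m_f = 98,100 − 75,500 = 22,600 kg; Δv = 266×9.81×ln(4.341) = 2609.5×1.4680 ≈ 3831 m/s.
Stage 2: m₀ = 15,330 kg, m_f = 15,330 − 11,000 = 4,330 kg; Δv = 302×9.81×ln(3.54) = 2962.6×1.2642 ≈ 3745 m/s.
Total Δv = 3831 + 3745 = 7576 m/s.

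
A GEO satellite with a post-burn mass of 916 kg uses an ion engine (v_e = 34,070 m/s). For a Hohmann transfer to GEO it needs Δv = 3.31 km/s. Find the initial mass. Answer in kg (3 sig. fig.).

initial mass ≈ 1010 kg

By the Tsiolkovsky rocket equation, m₀/m_f = exp(Δv / v_e) = exp(3310 / 34070.0) = exp(0.0972) = 1.1020.
m₀ = m_f × 1.1020 = 916 × 1.1020 = 1,009.43 kg.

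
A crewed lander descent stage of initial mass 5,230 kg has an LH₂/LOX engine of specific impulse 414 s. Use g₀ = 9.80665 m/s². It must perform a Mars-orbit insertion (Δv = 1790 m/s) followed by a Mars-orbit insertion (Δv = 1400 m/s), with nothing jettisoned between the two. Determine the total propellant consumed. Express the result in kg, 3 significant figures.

total propellant consumed ≈ 2850 kg

v_e = Isp · g₀ = 414 × 9.80665 = 4060.0 m/s.
After the first burn: m = 5230 × exp(−1790/4060.0) = 5230 × 0.64346 = 3,365.3 kg.
After the second burn: m = 3,365.3 × exp(−1400/4060.0) = 3,365.3 × 0.70834 = 2,383.78 kg.
Total propellant = m₀ − m_final = 5230 − 2,383.78 = 2,846.22 kg.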